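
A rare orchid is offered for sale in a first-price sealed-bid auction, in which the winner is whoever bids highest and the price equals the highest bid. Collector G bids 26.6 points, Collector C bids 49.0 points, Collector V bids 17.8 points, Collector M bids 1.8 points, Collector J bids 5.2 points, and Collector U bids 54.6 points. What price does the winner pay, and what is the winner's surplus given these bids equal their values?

The winner pays 54.6 points for a surplus of 0.0 points.

Ordered from highest: Collector U 54.6 points, then Collector C 49.0 points, then Collector G 26.6 points, then Collector V 17.8 points, then Collector J 5.2 points, then Collector M 1.8 points.
Collector U is the highest bidder, so Collector U wins.
Under the first-price rule, the price is the highest bid: 54.6 points.
Surplus = 54.6 points − 54.6 points = 0.0 points.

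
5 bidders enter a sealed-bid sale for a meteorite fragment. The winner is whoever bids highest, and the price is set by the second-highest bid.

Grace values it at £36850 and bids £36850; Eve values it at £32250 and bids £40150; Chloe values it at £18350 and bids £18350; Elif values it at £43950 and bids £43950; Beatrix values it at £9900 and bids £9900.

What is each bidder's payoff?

Payoffs: Grace £0, Eve £0, Chloe £0, Elif £3800, Beatrix £0.

Ordered from highest: Elif £43950, then Eve £40150, then Grace £36850, then Chloe £18350, then Beatrix £9900.
Elif has the top bid and wins; the price is the second-highest bid, £40150.
Elif's payoff = £43950 − £40150 = £3800. All other bidders lose, so their payoff is 0.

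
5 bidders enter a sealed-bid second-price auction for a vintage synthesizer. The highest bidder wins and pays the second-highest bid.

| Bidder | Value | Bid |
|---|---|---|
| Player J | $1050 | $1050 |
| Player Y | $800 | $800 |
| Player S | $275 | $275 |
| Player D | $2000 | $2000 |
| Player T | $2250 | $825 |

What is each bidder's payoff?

Bids in descending order: Player D $2000, then Player J $1050, then Player T $825, then Player Y $800, then Player S $275.
Player D has the top bid and wins; the price is the second-highest bid, $1050.
Player D's payoff = $2000 − $1050 = $950. All other bidders lose, so their payoff is 0.

Player J $0, Player Y $0, Player S $0, Player D $950, Player T $0.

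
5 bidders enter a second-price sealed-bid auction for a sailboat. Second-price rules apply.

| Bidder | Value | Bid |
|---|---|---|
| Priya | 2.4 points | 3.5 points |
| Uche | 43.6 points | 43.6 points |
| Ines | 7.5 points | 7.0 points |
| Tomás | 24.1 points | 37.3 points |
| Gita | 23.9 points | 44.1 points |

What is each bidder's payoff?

Priya 0.0 points, Uche 0.0 points, Ines 0.0 points, Tomás 0.0 points, Gita -19.7 points.

Sorted high to low: Gita 44.1 points; Uche 43.6 points; Tomás 37.3 points; Ines 7.0 points; Priya 3.5 points.
Gita has the top bid and wins; the price is the second-highest bid, 43.6 points.
Gita's payoff = 23.9 points − 43.6 points = -19.7 points. All other bidders lose, so their payoff is 0.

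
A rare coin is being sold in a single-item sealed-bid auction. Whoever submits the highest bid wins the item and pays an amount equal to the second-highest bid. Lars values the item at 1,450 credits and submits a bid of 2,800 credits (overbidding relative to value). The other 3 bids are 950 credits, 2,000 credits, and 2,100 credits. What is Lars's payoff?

-650 credits

Highest competing bid: 2,100 credits.
Lars's bid 2,800 credits is the highest overall, so Lars wins and pays the second-highest bid, 2,100 credits.
Payoff = value − price = 1,450 credits − 2,100 credits = -650 credits.
Overbidding won the item at a price above value — truthful bidding would have avoided this loss.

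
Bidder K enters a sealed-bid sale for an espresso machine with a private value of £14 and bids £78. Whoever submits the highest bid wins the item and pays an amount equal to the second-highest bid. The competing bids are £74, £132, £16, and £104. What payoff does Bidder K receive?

Highest competing bid: £132.
Bidder K's bid £78 is not the highest, so Bidder K loses, pays nothing, and earns zero payoff.

Bidder K's payoff: £0.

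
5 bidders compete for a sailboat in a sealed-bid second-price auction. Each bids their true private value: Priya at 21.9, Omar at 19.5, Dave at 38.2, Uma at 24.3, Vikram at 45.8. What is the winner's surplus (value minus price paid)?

Winner's surplus: 7.6.

Bids in descending order: Vikram 45.8 > Dave 38.2 > Uma 24.3 > Priya 21.9 > Omar 19.5.
Vikram wins with the top bid and pays the second-highest, 38.2.
Surplus = 45.8 − 38.2 = 7.6.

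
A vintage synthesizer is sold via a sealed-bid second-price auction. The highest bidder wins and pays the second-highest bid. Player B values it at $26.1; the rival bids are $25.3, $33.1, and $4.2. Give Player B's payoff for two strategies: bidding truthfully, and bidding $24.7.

(a) $0.0  (b) $0.0

The highest competing bid is $33.1.
Bidding truthfully at $26.1: the top bid is $33.1 (a rival), so Player B loses. Payoff = $0.0.
Bidding $24.7: the top bid is $33.1 (a rival), so Player B loses. Payoff = $0.0.
The bid only affects whether you win, not the price — here both bids land on the same side of the top rival bid, so the deviation is payoff-neutral.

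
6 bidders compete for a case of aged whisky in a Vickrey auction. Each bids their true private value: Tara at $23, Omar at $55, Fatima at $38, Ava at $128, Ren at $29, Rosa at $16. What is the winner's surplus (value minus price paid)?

Winner's surplus: $73.

Sorted high to low: Ava $128; Omar $55; Fatima $38; Ren $29; Tara $23; Rosa $16.
Ava wins with the top bid and pays the second-highest, $55.
Surplus = $128 − $55 = $73.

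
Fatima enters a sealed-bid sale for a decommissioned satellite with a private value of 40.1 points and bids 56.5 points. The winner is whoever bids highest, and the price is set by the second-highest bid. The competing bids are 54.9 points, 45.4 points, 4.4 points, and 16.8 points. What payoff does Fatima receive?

Fatima's payoff: -14.8 points.

Highest competing bid: 54.9 points.
Fatima's bid 56.5 points is the highest overall, so Fatima wins and pays the second-highest bid, 54.9 points.
Payoff = value − price = 40.1 points − 54.9 points = -14.8 points.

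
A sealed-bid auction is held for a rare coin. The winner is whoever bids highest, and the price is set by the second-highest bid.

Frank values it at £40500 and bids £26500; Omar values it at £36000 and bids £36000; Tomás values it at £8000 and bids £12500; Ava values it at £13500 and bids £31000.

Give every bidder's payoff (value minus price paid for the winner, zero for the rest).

Ranking the bids: Omar £36000; Ava £31000; Frank £26500; Tomás £12500.
Omar has the top bid and wins; the price is the second-highest bid, £31000.
Omar's payoff = £36000 − £31000 = £5000. All other bidders lose, so their payoff is 0.

Frank £0, Omar £5000, Tomás £0, Ava £0.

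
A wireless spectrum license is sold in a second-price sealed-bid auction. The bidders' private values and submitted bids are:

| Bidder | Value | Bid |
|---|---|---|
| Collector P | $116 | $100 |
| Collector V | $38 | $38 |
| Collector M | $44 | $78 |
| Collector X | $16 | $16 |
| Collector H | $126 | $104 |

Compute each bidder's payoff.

Sorted high to low: Collector H $104, then Collector P $100, then Collector M $78, then Collector V $38, then Collector X $16.
Collector H has the top bid and wins; the price is the second-highest bid, $100.
Collector H's payoff = $126 − $100 = $26. All other bidders lose, so their payoff is 0.

Collector P $0, Collector V $0, Collector M $0, Collector X $0, Collector H $26.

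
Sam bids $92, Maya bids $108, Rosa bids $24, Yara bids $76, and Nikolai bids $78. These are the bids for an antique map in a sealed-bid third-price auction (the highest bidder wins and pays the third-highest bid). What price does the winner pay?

Ranking the bids: Maya $108; Sam $92; Nikolai $78; Yara $76; Rosa $24.
Maya is the highest bidder, so Maya wins.
Under the third-price rule, the price is the third-highest bid: $78.

The winner pays $78.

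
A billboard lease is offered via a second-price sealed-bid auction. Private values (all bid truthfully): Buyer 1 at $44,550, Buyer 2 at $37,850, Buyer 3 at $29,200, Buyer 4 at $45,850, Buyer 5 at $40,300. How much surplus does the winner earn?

Bids in descending order: Buyer 4 $45,850 > Buyer 1 $44,550 > Buyer 5 $40,300 > Buyer 2 $37,850 > Buyer 3 $29,200.
Buyer 4 wins with the top bid and pays the second-highest, $44,550.
Surplus = $45,850 − $44,550 = $1,300.

Winner's surplus: $1,300.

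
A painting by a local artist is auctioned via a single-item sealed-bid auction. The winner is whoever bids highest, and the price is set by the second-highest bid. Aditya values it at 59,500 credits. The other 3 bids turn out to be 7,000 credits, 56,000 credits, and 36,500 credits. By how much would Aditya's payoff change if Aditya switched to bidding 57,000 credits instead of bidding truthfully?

Change in payoff: 0 credits.

The highest competing bid is 56,000 credits.
Bidding truthfully at 59,500 credits: Aditya has the top bid, wins, and pays the second-highest bid 56,000 credits. Payoff = 59,500 credits − 56,000 credits = 3,500 credits.
Bidding 57,000 credits: Aditya has the top bid, wins, and pays the second-highest bid 56,000 credits. Payoff = 59,500 credits − 56,000 credits = 3,500 credits.
Change = 3,500 credits − 3,500 credits = 0 credits.
The bid only affects whether you win, not the price — here both bids land on the same side of the top rival bid, so the deviation is payoff-neutral.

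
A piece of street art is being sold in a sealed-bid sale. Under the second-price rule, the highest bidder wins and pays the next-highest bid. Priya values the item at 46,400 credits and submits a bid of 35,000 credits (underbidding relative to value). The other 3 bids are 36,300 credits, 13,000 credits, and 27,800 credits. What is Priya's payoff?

Payoff = 0 credits.

Highest competing bid: 36,300 credits.
Priya's bid 35,000 credits is not the highest, so Priya loses, pays nothing, and earns zero payoff.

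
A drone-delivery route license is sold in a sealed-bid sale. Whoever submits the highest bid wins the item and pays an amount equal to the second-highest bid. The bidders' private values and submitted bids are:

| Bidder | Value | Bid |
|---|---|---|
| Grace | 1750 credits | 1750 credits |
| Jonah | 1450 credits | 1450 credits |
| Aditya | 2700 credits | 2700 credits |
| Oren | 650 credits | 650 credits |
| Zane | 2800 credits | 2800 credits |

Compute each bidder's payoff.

Payoffs: Grace 0 credits, Jonah 0 credits, Aditya 0 credits, Oren 0 credits, Zane 100 credits.

Ordered from highest: Zane 2800 credits; Aditya 2700 credits; Grace 1750 credits; Jonah 1450 credits; Oren 650 credits.
Zane has the top bid and wins; the price is the second-highest bid, 2700 credits.
Zane's payoff = 2800 credits − 2700 credits = 100 credits. All other bidders lose, so their payoff is 0.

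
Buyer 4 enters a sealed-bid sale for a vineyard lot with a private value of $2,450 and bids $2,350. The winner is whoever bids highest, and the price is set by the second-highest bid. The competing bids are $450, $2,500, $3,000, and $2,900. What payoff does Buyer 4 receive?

Payoff = $0.

Highest competing bid: $3,000.
Buyer 4's bid $2,350 is not the highest, so Buyer 4 loses, pays nothing, and earns zero payoff.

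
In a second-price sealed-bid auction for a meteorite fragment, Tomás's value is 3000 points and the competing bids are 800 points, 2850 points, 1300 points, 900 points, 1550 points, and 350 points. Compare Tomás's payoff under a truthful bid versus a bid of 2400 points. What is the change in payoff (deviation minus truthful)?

-150 points

The highest competing bid is 2850 points.
Bidding truthfully at 3000 points: Tomás has the top bid, wins, and pays the second-highest bid 2850 points. Payoff = 3000 points − 2850 points = 150 points.
Bidding 2400 points: the top bid is 2850 points (a rival), so Tomás loses. Payoff = 0 points.
Change = 0 points − 150 points = -150 points.
Deviating from a truthful bid can only lose payoff in a second-price auction — never gain.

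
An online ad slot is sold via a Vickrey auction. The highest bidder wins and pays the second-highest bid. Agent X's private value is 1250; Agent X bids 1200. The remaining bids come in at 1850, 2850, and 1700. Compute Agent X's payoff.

Highest competing bid: 2850.
Agent X's bid 1200 is not the highest, so Agent X loses, pays nothing, and earns zero payoff.

Agent X's payoff: 0.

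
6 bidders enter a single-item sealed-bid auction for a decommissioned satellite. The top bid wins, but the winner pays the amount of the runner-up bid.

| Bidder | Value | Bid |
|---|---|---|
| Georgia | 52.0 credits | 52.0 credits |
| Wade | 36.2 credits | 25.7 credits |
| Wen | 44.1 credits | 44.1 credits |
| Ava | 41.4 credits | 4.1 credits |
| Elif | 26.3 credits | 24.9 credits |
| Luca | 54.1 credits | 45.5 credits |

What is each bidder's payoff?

Payoffs: Georgia 6.5 credits, Wade 0.0 credits, Wen 0.0 credits, Ava 0.0 credits, Elif 0.0 credits, Luca 0.0 credits.

Sorted high to low: Georgia 52.0 credits > Luca 45.5 credits > Wen 44.1 credits > Wade 25.7 credits > Elif 24.9 credits > Ava 4.1 credits.
Georgia has the top bid and wins; the price is the second-highest bid, 45.5 credits.
Georgia's payoff = 52.0 credits − 45.5 credits = 6.5 credits. All other bidders lose, so their payoff is 0.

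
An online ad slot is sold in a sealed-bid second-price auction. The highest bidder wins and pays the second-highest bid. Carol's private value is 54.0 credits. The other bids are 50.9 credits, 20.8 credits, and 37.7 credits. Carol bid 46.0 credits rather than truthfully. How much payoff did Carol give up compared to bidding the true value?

The highest competing bid is 50.9 credits.
Bidding truthfully at 54.0 credits: Carol has the top bid, wins, and pays the second-highest bid 50.9 credits. Payoff = 54.0 credits − 50.9 credits = 3.1 credits.
Bidding 46.0 credits: the top bid is 50.9 credits (a rival), so Carol loses. Payoff = 0.0 credits.
Regret = truthful payoff − actual payoff = 3.1 credits − 0.0 credits = 3.1 credits.
Deviating from a truthful bid can only lose payoff in a second-price auction — never gain.

Payoff forgone: 3.1 credits.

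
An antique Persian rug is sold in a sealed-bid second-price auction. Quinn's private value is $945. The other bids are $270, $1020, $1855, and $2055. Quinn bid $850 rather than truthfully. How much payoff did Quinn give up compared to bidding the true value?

The highest competing bid is $2055.
Bidding truthfully at $945: the top bid is $2055 (a rival), so Quinn loses. Payoff = $0.
Bidding $850: the top bid is $2055 (a rival), so Quinn loses. Payoff = $0.
Regret = truthful payoff − actual payoff = $0 − $0 = $0.
The bid only affects whether you win, not the price — here both bids land on the same side of the top rival bid, so the deviation is payoff-neutral.

Payoff forgone: $0.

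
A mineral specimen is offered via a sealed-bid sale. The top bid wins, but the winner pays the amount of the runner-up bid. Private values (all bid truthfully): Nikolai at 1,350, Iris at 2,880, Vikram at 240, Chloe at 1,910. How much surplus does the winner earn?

Ordered from highest: Iris 2,880; Chloe 1,910; Nikolai 1,350; Vikram 240.
Iris wins with the top bid and pays the second-highest, 1,910.
Surplus = 2,880 − 1,910 = 970.

Winner's surplus: 970.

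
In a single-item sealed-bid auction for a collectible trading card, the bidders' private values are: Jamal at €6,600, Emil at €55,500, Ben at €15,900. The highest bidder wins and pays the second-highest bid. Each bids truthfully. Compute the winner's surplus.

Ordered from highest: Emil €55,500 > Ben €15,900 > Jamal €6,600.
Emil wins with the top bid and pays the second-highest, €15,900.
Surplus = €55,500 − €15,900 = €39,600.

Surplus = €39,600.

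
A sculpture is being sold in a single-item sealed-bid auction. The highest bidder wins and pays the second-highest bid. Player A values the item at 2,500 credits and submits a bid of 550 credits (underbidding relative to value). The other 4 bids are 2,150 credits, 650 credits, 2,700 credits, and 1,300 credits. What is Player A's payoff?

Highest competing bid: 2,700 credits.
Player A's bid 550 credits is not the highest, so Player A loses, pays nothing, and earns zero payoff.

0 credits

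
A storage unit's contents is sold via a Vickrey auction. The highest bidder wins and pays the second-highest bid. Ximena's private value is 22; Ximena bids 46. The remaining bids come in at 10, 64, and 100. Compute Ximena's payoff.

0

Highest competing bid: 100.
Ximena's bid 46 is not the highest, so Ximena loses, pays nothing, and earns zero payoff.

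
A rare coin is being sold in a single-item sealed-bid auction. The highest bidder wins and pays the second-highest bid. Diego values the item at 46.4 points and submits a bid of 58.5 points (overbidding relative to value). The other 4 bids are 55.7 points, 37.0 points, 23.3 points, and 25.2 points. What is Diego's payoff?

Payoff = -9.3 points.

Highest competing bid: 55.7 points.
Diego's bid 58.5 points is the highest overall, so Diego wins and pays the second-highest bid, 55.7 points.
Payoff = value − price = 46.4 points − 55.7 points = -9.3 points.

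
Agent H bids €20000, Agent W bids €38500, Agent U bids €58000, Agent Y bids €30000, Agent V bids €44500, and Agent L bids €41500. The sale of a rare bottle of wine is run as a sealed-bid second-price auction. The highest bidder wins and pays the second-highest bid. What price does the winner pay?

Ranking the bids: Agent U €58000, then Agent V €44500, then Agent L €41500, then Agent W €38500, then Agent Y €30000, then Agent H €20000.
Agent U has the highest bid, so Agent U wins.
The second-highest bid is €44500, so that is what Agent U pays.

€44500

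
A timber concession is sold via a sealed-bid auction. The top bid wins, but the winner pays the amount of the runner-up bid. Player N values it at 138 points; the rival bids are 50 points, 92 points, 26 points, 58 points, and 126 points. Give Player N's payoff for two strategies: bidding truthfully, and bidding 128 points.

Truthful: 12 points; alternative: 12 points.

The highest competing bid is 126 points.
Bidding truthfully at 138 points: Player N has the top bid, wins, and pays the second-highest bid 126 points. Payoff = 138 points − 126 points = 12 points.
Bidding 128 points: Player N has the top bid, wins, and pays the second-highest bid 126 points. Payoff = 138 points − 126 points = 12 points.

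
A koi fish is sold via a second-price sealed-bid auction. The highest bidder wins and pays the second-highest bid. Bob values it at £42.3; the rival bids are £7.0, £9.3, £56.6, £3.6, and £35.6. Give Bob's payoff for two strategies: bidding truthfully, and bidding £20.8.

Truthful: £0.0; alternative: £0.0.

The highest competing bid is £56.6.
Bidding truthfully at £42.3: the top bid is £56.6 (a rival), so Bob loses. Payoff = £0.0.
Bidding £20.8: the top bid is £56.6 (a rival), so Bob loses. Payoff = £0.0.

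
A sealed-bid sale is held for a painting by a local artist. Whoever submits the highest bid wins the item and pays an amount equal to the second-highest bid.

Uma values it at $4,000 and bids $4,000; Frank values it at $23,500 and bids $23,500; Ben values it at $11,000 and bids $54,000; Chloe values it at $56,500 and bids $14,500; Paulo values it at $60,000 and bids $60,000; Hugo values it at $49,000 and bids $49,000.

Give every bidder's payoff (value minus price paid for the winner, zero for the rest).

Ordered from highest: Paulo $60,000 > Ben $54,000 > Hugo $49,000 > Frank $23,500 > Chloe $14,500 > Uma $4,000.
Paulo has the top bid and wins; the price is the second-highest bid, $54,000.
Paulo's payoff = $60,000 − $54,000 = $6,000. All other bidders lose, so their payoff is 0.

Payoffs: Uma $0, Frank $0, Ben $0, Chloe $0, Paulo $6,000, Hugo $0.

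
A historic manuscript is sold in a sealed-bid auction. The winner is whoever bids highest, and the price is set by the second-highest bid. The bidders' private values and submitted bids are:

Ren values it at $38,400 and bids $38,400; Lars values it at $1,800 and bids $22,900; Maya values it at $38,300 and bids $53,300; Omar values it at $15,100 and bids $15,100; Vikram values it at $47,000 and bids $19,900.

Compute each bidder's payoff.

Ranking the bids: Maya $53,300, then Ren $38,400, then Lars $22,900, then Vikram $19,900, then Omar $15,100.
Maya has the top bid and wins; the price is the second-highest bid, $38,400.
Maya's payoff = $38,300 − $38,400 = -$100. All other bidders lose, so their payoff is 0.

Ren $0, Lars $0, Maya -$100, Omar $0, Vikram $0.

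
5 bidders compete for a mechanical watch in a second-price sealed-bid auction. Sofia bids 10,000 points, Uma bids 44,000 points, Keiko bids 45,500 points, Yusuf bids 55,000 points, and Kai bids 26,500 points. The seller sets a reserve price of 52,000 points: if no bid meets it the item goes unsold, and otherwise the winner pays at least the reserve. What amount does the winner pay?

Ordered from highest: Yusuf 55,000 points > Keiko 45,500 points > Uma 44,000 points > Kai 26,500 points > Sofia 10,000 points.
Yusuf has the highest bid, so Yusuf wins.
The second-highest bid is 45,500 points, but the reserve 52,000 points is higher, so the price is the reserve.

Price paid: 52,000 points.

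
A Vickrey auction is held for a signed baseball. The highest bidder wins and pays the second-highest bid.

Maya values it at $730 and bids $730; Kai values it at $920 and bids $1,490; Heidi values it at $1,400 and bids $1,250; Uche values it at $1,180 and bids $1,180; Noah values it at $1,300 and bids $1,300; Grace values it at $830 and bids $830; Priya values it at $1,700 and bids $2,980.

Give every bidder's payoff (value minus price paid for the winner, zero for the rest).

Maya $0, Kai $0, Heidi $0, Uche $0, Noah $0, Grace $0, Priya $210.

Ranking the bids: Priya $2,980; Kai $1,490; Noah $1,300; Heidi $1,250; Uche $1,180; Grace $830; Maya $730.
Priya has the top bid and wins; the price is the second-highest bid, $1,490.
Priya's payoff = $1,700 − $1,490 = $210. All other bidders lose, so their payoff is 0.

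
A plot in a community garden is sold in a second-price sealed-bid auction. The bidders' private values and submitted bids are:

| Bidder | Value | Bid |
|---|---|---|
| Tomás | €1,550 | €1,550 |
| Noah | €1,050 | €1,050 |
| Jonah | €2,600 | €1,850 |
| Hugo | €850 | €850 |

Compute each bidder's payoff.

Ordered from highest: Jonah €1,850; Tomás €1,550; Noah €1,050; Hugo €850.
Jonah has the top bid and wins; the price is the second-highest bid, €1,550.
Jonah's payoff = €2,600 − €1,550 = €1,050. All other bidders lose, so their payoff is 0.

Payoffs: Tomás €0, Noah €0, Jonah €1,050, Hugo €0.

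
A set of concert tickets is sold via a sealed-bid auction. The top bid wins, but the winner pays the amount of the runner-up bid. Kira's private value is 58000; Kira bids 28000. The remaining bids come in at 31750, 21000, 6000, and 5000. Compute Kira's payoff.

0

Highest competing bid: 31750.
Kira's bid 28000 is not the highest, so Kira loses, pays nothing, and earns zero payoff.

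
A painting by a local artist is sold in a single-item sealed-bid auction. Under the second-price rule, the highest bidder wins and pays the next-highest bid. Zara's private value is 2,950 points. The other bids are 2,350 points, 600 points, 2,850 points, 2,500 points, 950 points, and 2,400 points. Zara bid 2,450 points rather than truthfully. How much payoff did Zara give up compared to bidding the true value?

The highest competing bid is 2,850 points.
Bidding truthfully at 2,950 points: Zara has the top bid, wins, and pays the second-highest bid 2,850 points. Payoff = 2,950 points − 2,850 points = 100 points.
Bidding 2,450 points: the top bid is 2,850 points (a rival), so Zara loses. Payoff = 0 points.
Regret = truthful payoff − actual payoff = 100 points − 0 points = 100 points.

Regret: 100 points.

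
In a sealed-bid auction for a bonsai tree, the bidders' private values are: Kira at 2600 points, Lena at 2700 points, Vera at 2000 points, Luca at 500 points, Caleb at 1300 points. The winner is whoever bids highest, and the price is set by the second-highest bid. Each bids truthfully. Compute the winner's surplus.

100 points

Bids in descending order: Lena 2700 points > Kira 2600 points > Vera 2000 points > Caleb 1300 points > Luca 500 points.
Lena wins with the top bid and pays the second-highest, 2600 points.
Surplus = 2700 points − 2600 points = 100 points.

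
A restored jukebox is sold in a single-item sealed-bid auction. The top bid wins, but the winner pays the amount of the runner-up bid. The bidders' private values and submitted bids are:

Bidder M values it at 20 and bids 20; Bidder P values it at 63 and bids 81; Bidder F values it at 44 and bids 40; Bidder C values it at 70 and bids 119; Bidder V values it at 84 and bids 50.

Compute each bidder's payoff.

Payoffs: Bidder M 0, Bidder P 0, Bidder F 0, Bidder C -11, Bidder V 0.

Sorted high to low: Bidder C 119 > Bidder P 81 > Bidder V 50 > Bidder F 40 > Bidder M 20.
Bidder C has the top bid and wins; the price is the second-highest bid, 81.
Bidder C's payoff = 70 − 81 = -11. All other bidders lose, so their payoff is 0.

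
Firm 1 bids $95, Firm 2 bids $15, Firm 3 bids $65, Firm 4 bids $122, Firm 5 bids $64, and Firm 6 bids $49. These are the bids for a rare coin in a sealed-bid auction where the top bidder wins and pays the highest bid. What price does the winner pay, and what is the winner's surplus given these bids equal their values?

Bids in descending order: Firm 4 $122; Firm 1 $95; Firm 3 $65; Firm 5 $64; Firm 6 $49; Firm 2 $15.
Firm 4 is the highest bidder, so Firm 4 wins.
Under the first-price rule, the price is the highest bid: $122.
Surplus = $122 − $122 = $0.

Price $122; surplus $0.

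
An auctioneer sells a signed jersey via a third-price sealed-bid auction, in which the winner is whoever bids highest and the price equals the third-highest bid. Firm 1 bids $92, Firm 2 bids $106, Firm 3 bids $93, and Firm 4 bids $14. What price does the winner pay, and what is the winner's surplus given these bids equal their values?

Ordered from highest: Firm 2 $106, then Firm 3 $93, then Firm 1 $92, then Firm 4 $14.
Firm 2 is the highest bidder, so Firm 2 wins.
Under the third-price rule, the price is the third-highest bid: $92.
Surplus = $106 − $92 = $14.

Price $92; surplus $14.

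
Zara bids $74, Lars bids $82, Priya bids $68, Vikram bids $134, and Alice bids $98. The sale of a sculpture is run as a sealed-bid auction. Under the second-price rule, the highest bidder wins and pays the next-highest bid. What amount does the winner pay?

Ranking the bids: Vikram $134, then Alice $98, then Lars $82, then Zara $74, then Priya $68.
Vikram has the highest bid, so Vikram wins.
The second-highest bid is $98, so that is what Vikram pays.

$98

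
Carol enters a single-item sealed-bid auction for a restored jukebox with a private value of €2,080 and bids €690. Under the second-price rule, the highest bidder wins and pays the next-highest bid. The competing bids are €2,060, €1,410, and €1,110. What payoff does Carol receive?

Highest competing bid: €2,060.
Carol's bid €690 is not the highest, so Carol loses, pays nothing, and earns zero payoff.

€0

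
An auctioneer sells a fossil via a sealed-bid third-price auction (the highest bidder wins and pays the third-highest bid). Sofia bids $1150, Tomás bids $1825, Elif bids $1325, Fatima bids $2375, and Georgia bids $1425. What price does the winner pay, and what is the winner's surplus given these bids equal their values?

Sorted high to low: Fatima $2375, then Tomás $1825, then Georgia $1425, then Elif $1325, then Sofia $1150.
Fatima is the highest bidder, so Fatima wins.
Under the third-price rule, the price is the third-highest bid: $1425.
Surplus = $2375 − $1425 = $950.

The winner pays $1425 for a surplus of $950.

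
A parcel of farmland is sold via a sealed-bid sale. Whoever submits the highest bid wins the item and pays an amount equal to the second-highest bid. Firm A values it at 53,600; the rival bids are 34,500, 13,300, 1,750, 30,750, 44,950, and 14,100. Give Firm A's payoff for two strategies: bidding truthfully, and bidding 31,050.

The highest competing bid is 44,950.
Bidding truthfully at 53,600: Firm A has the top bid, wins, and pays the second-highest bid 44,950. Payoff = 53,600 − 44,950 = 8,650.
Bidding 31,050: the top bid is 44,950 (a rival), so Firm A loses. Payoff = 0.
This is the dominant-strategy logic: truthful bidding weakly beats any alternative.

(a) 8,650  (b) 0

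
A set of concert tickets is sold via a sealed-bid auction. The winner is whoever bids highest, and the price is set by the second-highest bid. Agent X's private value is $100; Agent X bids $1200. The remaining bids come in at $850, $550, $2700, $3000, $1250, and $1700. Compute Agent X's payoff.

Payoff = $0.

Highest competing bid: $3000.
Agent X's bid $1200 is not the highest, so Agent X loses, pays nothing, and earns zero payoff.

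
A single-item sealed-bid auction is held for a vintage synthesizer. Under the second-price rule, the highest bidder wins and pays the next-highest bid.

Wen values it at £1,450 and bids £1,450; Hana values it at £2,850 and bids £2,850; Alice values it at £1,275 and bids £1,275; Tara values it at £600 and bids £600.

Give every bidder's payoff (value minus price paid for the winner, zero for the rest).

Payoffs: Wen £0, Hana £1,400, Alice £0, Tara £0.

Ranking the bids: Hana £2,850; Wen £1,450; Alice £1,275; Tara £600.
Hana has the top bid and wins; the price is the second-highest bid, £1,450.
Hana's payoff = £2,850 − £1,450 = £1,400. All other bidders lose, so their payoff is 0.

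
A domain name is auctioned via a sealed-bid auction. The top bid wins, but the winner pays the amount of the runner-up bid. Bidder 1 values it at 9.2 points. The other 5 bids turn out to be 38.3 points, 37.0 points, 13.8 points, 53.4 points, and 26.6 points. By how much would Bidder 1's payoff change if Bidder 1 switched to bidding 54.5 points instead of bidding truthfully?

The highest competing bid is 53.4 points.
Bidding truthfully at 9.2 points: the top bid is 53.4 points (a rival), so Bidder 1 loses. Payoff = 0.0 points.
Bidding 54.5 points: Bidder 1 has the top bid, wins, and pays the second-highest bid 53.4 points. Payoff = 9.2 points − 53.4 points = -44.2 points.
Change = -44.2 points − 0.0 points = -44.2 points.

Change in payoff: -44.2 points.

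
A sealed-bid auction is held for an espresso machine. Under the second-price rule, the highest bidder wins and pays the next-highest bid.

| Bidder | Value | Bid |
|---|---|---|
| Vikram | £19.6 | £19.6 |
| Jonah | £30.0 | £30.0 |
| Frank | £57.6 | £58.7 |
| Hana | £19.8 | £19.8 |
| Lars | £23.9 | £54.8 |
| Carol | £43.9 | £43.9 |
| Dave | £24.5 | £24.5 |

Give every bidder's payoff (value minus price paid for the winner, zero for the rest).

Ordered from highest: Frank £58.7 > Lars £54.8 > Carol £43.9 > Jonah £30.0 > Dave £24.5 > Hana £19.8 > Vikram £19.6.
Frank has the top bid and wins; the price is the second-highest bid, £54.8.
Frank's payoff = £57.6 − £54.8 = £2.8. All other bidders lose, so their payoff is 0.

Payoffs: Vikram £0.0, Jonah £0.0, Frank £2.8, Hana £0.0, Lars £0.0, Carol £0.0, Dave £0.0.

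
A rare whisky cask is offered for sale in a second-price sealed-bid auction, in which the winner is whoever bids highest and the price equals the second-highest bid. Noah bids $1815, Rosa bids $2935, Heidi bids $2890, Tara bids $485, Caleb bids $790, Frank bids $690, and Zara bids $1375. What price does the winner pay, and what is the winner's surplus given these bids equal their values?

Ranking the bids: Rosa $2935; Heidi $2890; Noah $1815; Zara $1375; Caleb $790; Frank $690; Tara $485.
Rosa is the highest bidder, so Rosa wins.
Under the second-price rule, the price is the second-highest bid: $2890.
Surplus = $2935 − $2890 = $45.

The winner pays $2890 for a surplus of $45.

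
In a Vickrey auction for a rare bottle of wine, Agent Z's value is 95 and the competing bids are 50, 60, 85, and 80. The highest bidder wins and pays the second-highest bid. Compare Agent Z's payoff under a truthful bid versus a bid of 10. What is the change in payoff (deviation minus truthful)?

The highest competing bid is 85.
Bidding truthfully at 95: Agent Z has the top bid, wins, and pays the second-highest bid 85. Payoff = 95 − 85 = 10.
Bidding 10: the top bid is 85 (a rival), so Agent Z loses. Payoff = 0.
Change = 0 − 10 = -10.

Change in payoff: -10.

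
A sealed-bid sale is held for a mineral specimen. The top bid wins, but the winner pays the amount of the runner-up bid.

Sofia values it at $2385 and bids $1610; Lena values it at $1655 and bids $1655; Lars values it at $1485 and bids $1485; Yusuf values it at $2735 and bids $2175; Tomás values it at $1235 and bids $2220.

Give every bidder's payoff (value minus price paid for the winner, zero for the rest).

Ordered from highest: Tomás $2220 > Yusuf $2175 > Lena $1655 > Sofia $1610 > Lars $1485.
Tomás has the top bid and wins; the price is the second-highest bid, $2175.
Tomás's payoff = $1235 − $2175 = -$940. All other bidders lose, so their payoff is 0.

Payoffs: Sofia $0, Lena $0, Lars $0, Yusuf $0, Tomás -$940.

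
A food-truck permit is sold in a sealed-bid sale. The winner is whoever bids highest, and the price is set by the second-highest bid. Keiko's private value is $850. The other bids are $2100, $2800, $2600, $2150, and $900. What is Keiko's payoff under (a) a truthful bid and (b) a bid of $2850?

The highest competing bid is $2800.
Bidding truthfully at $850: the top bid is $2800 (a rival), so Keiko loses. Payoff = $0.
Bidding $2850: Keiko has the top bid, wins, and pays the second-highest bid $2800. Payoff = $850 − $2800 = -$1950.

(a) $0  (b) -$1950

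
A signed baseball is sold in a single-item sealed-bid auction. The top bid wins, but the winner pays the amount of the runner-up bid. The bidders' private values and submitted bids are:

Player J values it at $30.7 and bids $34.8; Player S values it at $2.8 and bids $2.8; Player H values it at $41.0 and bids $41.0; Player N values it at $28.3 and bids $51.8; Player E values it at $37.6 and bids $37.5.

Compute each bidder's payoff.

Ordered from highest: Player N $51.8; Player H $41.0; Player E $37.5; Player J $34.8; Player S $2.8.
Player N has the top bid and wins; the price is the second-highest bid, $41.0.
Player N's payoff = $28.3 − $41.0 = -$12.7. All other bidders lose, so their payoff is 0.

Payoffs: Player J $0.0, Player S $0.0, Player H $0.0, Player N -$12.7, Player E $0.0.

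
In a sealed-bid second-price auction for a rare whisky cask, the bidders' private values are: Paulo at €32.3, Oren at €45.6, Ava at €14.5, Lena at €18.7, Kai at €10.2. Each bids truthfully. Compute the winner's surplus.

€13.3

Sorted high to low: Oren €45.6; Paulo €32.3; Lena €18.7; Ava €14.5; Kai €10.2.
Oren wins with the top bid and pays the second-highest, €32.3.
Surplus = €45.6 − €32.3 = €13.3.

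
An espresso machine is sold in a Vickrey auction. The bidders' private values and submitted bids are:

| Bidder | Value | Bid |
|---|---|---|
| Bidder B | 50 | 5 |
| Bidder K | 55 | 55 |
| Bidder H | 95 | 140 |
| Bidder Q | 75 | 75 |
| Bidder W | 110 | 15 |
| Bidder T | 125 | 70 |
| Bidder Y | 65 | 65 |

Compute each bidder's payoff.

Bidder B 0, Bidder K 0, Bidder H 20, Bidder Q 0, Bidder W 0, Bidder T 0, Bidder Y 0.

Bids in descending order: Bidder H 140, then Bidder Q 75, then Bidder T 70, then Bidder Y 65, then Bidder K 55, then Bidder W 15, then Bidder B 5.
Bidder H has the top bid and wins; the price is the second-highest bid, 75.
Bidder H's payoff = 95 − 75 = 20. All other bidders lose, so their payoff is 0.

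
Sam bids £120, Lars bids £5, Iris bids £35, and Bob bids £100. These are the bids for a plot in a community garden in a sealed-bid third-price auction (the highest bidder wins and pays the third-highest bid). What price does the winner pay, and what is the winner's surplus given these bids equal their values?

Bids in descending order: Sam £120, then Bob £100, then Iris £35, then Lars £5.
Sam is the highest bidder, so Sam wins.
Under the third-price rule, the price is the third-highest bid: £35.
Surplus = £120 − £35 = £85.

Price £35; surplus £85.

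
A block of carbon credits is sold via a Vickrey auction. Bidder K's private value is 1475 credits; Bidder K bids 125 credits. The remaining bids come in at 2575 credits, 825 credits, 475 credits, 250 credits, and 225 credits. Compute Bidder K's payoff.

0 credits

Highest competing bid: 2575 credits.
Bidder K's bid 125 credits is not the highest, so Bidder K loses, pays nothing, and earns zero payoff.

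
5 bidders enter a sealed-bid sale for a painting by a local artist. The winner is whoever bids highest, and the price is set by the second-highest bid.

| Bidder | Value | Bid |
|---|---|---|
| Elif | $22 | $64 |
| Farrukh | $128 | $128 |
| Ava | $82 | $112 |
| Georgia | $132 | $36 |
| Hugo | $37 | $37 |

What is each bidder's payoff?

Ranking the bids: Farrukh $128, then Ava $112, then Elif $64, then Hugo $37, then Georgia $36.
Farrukh has the top bid and wins; the price is the second-highest bid, $112.
Farrukh's payoff = $128 − $112 = $16. All other bidders lose, so their payoff is 0.

Payoffs: Elif $0, Farrukh $16, Ava $0, Georgia $0, Hugo $0.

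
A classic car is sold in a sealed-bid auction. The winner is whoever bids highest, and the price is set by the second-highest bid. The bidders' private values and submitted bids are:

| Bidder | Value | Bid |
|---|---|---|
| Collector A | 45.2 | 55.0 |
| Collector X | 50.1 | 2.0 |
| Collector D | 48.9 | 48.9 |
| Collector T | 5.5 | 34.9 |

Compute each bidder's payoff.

Sorted high to low: Collector A 55.0, then Collector D 48.9, then Collector T 34.9, then Collector X 2.0.
Collector A has the top bid and wins; the price is the second-highest bid, 48.9.
Collector A's payoff = 45.2 − 48.9 = -3.7. All other bidders lose, so their payoff is 0.

Collector A -3.7, Collector X 0.0, Collector D 0.0, Collector T 0.0.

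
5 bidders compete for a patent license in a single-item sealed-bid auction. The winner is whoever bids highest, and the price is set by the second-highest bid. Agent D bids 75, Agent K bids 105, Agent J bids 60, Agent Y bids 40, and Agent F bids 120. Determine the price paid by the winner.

Ranking the bids: Agent F 120 > Agent K 105 > Agent D 75 > Agent J 60 > Agent Y 40.
Agent F has the highest bid, so Agent F wins.
The second-highest bid is 105, so that is what Agent F pays.

Price paid: 105.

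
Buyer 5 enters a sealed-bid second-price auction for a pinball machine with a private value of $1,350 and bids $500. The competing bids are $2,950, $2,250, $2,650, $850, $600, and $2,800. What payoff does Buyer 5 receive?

Payoff = $0.

Highest competing bid: $2,950.
Buyer 5's bid $500 is not the highest, so Buyer 5 loses, pays nothing, and earns zero payoff.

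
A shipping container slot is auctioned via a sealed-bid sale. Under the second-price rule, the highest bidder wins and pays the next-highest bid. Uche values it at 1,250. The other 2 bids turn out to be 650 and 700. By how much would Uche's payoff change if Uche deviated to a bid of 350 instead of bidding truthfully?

The highest competing bid is 700.
Bidding truthfully at 1,250: Uche has the top bid, wins, and pays the second-highest bid 700. Payoff = 1,250 − 700 = 550.
Bidding 350: the top bid is 700 (a rival), so Uche loses. Payoff = 0.
Change = 0 − 550 = -550.
This is the dominant-strategy logic: truthful bidding weakly beats any alternative.

Payoff change: -550.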